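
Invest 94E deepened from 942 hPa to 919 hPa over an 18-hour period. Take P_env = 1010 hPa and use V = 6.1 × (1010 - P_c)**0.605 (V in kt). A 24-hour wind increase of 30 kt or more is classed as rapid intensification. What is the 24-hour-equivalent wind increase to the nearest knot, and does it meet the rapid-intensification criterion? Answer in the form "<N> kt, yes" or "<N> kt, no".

V₁: ΔP = 68, V ≈ 6.1 × 68^0.605 ≈ 78.34 kt.
V₂: ΔP = 91, V ≈ 6.1 × 91^0.605 ≈ 93.44 kt.
ΔV over 18 h = 15.10 kt → 24 h equivalent = 15.10 × 24/18 ≈ 20.13 kt.
20 kt < 30 kt ⇒ not rapid intensification.

20 kt, no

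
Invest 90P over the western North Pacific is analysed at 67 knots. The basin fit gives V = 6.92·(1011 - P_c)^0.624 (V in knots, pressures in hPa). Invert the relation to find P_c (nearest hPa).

ΔP = (V / 6.92)^(1/0.624) = (67/6.92)^1.603.
67/6.92 = 9.682; 9.682^1.603 ≈ 38.03 hPa.
P_c = 1011 − 38.03 = 972.97 ≈ 973 hPa.

973 hPa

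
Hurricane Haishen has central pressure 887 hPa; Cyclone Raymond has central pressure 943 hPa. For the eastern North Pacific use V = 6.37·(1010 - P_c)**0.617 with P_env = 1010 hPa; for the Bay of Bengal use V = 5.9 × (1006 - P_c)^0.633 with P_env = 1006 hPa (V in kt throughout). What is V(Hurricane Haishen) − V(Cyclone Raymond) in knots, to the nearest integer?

Hurricane Haishen: ΔP = 123; V ≈ 6.37 × 123^0.617 ≈ 124.05 kt.
Cyclone Raymond: ΔP = 63; V ≈ 5.9 × 63^0.633 ≈ 81.25 kt.
Difference ≈ 124.05 − 81.25 = 42.80 → 43 kt.

43 kt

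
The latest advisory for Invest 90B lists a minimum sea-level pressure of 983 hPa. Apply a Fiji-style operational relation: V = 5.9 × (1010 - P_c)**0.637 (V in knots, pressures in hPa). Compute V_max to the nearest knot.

ΔP = 1010 − 983 = 27 hPa.
27^0.637 ≈ 8.162.
V ≈ 5.9 × 8.162 ≈ 48.2 kt.

48 kt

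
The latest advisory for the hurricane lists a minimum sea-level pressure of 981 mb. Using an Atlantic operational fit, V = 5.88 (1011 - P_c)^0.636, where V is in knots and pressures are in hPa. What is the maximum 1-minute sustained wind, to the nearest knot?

ΔP = 1011 − 981 = 30 mb.
30^0.636 ≈ 8.699.
V ≈ 5.88 × 8.699 ≈ 51.1 kt.

51 kt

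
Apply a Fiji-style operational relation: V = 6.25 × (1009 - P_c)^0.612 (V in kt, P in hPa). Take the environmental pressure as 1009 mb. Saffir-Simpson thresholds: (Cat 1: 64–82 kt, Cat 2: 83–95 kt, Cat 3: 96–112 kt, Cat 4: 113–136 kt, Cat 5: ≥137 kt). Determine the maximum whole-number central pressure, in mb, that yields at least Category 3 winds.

Category 3 begins at V = 96 kt.
Required ΔP = (96/6.25)^(1/0.612) = 15.360^1.634 ≈ 86.81 mb.
P_c ≤ 1009 − 86.81 = 922.19, so the highest integer P_c is 922 mb.

922 mb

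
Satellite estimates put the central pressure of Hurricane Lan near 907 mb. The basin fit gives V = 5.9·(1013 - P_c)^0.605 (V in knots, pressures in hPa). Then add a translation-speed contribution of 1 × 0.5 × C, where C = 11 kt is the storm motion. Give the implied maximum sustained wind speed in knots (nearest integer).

105 kt

ΔP = 1013 − 907 = 106 mb.
106^0.605 ≈ 16.800.
V ≈ 5.9 × 16.800 ≈ 99.1 kt.
Translation term: 1 × 0.5 × 11 = 5.5 kt.
Corrected V ≈ 104.6 kt → 105 kt.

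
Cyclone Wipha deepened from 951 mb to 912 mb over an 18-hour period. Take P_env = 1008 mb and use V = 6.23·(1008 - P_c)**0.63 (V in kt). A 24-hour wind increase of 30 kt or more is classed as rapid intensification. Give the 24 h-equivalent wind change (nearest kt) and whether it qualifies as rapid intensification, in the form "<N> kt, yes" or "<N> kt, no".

41 kt, yes

V₁: ΔP = 57, V ≈ 6.23 × 57^0.63 ≈ 79.56 kt.
V₂: ΔP = 96, V ≈ 6.23 × 96^0.63 ≈ 110.49 kt.
ΔV over 18 h = 30.93 kt → 24 h equivalent = 30.93 × 24/18 ≈ 41.24 kt.
41 kt ≥ 30 kt ⇒ rapid intensification.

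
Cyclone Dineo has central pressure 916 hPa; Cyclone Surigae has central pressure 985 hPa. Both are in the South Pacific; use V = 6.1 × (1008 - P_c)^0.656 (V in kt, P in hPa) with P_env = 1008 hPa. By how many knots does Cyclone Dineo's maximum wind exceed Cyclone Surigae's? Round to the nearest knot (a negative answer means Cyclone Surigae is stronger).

71 kt

Cyclone Dineo: ΔP = 92; V ≈ 6.1 × 92^0.656 ≈ 118.46 kt.
Cyclone Surigae: ΔP = 23; V ≈ 6.1 × 23^0.656 ≈ 47.71 kt.
Difference ≈ 118.46 − 47.71 = 70.75 → 71 kt.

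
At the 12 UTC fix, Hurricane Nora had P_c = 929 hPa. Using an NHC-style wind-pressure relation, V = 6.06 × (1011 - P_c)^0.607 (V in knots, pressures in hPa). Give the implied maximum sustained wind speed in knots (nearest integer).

88 kt

ΔP = 1011 − 929 = 82 hPa.
82^0.607 ≈ 14.511.
V ≈ 6.06 × 14.511 ≈ 87.9 kt.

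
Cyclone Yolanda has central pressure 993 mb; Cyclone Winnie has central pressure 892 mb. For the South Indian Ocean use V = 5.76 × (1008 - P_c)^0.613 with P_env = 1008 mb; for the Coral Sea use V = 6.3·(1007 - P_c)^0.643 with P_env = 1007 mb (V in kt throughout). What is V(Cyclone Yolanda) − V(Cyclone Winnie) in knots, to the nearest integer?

-103 kt

Cyclone Yolanda: ΔP = 15; V ≈ 5.76 × 15^0.613 ≈ 30.29 kt.
Cyclone Winnie: ΔP = 115; V ≈ 6.3 × 115^0.643 ≈ 133.16 kt.
Difference ≈ 30.29 − 133.16 = -102.87 → -103 kt.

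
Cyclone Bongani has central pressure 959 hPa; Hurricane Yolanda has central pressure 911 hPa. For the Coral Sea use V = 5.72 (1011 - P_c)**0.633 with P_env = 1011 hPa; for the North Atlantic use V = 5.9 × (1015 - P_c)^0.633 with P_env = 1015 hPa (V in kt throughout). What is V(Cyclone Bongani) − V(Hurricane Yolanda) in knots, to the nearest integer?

Cyclone Bongani: ΔP = 52; V ≈ 5.72 × 52^0.633 ≈ 69.76 kt.
Hurricane Yolanda: ΔP = 104; V ≈ 5.9 × 104^0.633 ≈ 111.59 kt.
Difference ≈ 69.76 − 111.59 = -41.83 → -42 kt.

-42 kt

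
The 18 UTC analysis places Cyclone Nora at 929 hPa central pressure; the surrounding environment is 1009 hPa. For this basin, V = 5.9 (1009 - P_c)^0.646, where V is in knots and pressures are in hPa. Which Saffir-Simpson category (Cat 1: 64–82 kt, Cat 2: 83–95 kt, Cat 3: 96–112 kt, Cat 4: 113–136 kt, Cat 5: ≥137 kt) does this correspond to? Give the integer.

3

ΔP = 1009 − 929 = 80 hPa.
V ≈ 5.9 × 80^0.646 = 5.9 × 16.96 ≈ 100 kt.
100 kt falls in the Category 3 band.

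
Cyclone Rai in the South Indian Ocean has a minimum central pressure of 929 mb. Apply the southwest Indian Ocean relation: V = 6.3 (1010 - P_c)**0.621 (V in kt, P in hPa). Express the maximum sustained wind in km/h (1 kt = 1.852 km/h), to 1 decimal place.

178.7 km/h

ΔP = 1010 − 929 = 81 mb.
V ≈ 6.3 × 81^0.621 = 6.3 × 15.317 ≈ 96.496 kt.
96.496 × 1.852 ≈ 178.71 km/h → 178.7 km/h.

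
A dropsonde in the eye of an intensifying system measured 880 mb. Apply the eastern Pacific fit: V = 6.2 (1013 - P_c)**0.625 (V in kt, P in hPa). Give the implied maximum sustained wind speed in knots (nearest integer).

132 kt

ΔP = 1013 − 880 = 133 mb.
133^0.625 ≈ 21.252.
V ≈ 6.2 × 21.252 ≈ 131.8 kt.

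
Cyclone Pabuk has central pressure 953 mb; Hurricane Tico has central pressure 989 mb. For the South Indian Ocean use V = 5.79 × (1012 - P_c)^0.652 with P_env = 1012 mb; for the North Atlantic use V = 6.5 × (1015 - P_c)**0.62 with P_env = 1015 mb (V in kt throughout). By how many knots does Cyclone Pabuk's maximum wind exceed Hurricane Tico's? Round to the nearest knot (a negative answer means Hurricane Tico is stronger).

Cyclone Pabuk: ΔP = 59; V ≈ 5.79 × 59^0.652 ≈ 82.66 kt.
Hurricane Tico: ΔP = 26; V ≈ 6.5 × 26^0.62 ≈ 49.00 kt.
Difference ≈ 82.66 − 49.00 = 33.66 → 34 kt.

34 kt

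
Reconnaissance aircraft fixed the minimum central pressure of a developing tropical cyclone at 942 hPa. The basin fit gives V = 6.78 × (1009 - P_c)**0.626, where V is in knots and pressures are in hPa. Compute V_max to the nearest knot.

94 kt

ΔP = 1009 − 942 = 67 hPa.
67^0.626 ≈ 13.903.
V ≈ 6.78 × 13.903 ≈ 94.3 kt.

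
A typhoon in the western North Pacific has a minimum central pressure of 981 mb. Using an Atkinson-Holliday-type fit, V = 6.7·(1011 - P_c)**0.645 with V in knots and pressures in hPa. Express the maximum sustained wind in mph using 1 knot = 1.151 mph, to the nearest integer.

ΔP = 1011 − 981 = 30 mb.
V ≈ 6.7 × 30^0.645 = 6.7 × 8.969 ≈ 60.092 kt.
60.092 × 1.151 ≈ 69.17 mph → 69 mph.

69 mph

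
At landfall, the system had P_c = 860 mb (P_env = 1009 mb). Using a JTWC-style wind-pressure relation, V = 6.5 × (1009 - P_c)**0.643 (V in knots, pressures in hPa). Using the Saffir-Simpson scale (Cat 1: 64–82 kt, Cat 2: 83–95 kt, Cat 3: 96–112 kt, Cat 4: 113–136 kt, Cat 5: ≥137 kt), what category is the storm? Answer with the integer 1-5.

5

ΔP = 1009 − 860 = 149 mb.
V ≈ 6.5 × 149^0.643 = 6.5 × 24.97 ≈ 162 kt.
162 kt falls in the Category 5 band.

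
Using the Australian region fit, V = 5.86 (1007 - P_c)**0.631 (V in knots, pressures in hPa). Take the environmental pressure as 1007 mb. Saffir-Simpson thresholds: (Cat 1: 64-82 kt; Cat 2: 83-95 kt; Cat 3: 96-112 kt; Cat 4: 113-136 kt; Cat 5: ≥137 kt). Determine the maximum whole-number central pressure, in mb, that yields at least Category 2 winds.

Category 2 begins at V = 83 kt.
Required ΔP = (83/5.86)^(1/0.631) = 14.164^1.585 ≈ 66.74 mb.
P_c ≤ 1007 − 66.74 = 940.26, so the highest integer P_c is 940 mb.

940 mb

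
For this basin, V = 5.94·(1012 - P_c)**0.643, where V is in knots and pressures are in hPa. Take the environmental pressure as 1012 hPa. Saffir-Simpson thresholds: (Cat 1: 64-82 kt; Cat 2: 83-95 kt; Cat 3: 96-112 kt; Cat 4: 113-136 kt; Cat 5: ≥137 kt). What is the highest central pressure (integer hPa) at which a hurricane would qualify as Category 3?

936 hPa

Category 3 begins at V = 96 kt.
Required ΔP = (96/5.94)^(1/0.643) = 16.162^1.555 ≈ 75.76 hPa.
P_c ≤ 1012 − 75.76 = 936.24, so the highest integer P_c is 936 hPa.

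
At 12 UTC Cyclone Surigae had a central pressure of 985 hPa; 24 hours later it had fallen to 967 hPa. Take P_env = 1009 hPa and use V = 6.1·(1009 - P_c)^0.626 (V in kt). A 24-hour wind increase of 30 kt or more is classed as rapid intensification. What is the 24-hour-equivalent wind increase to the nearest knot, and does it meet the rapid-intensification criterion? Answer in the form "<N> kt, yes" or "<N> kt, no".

V₁: ΔP = 24, V ≈ 6.1 × 24^0.626 ≈ 44.60 kt.
V₂: ΔP = 42, V ≈ 6.1 × 42^0.626 ≈ 63.31 kt.
ΔV over 24 h = 18.71 kt → 24 h equivalent = 18.71 × 24/24 ≈ 18.71 kt.
19 kt < 30 kt ⇒ not rapid intensification.

19 kt, no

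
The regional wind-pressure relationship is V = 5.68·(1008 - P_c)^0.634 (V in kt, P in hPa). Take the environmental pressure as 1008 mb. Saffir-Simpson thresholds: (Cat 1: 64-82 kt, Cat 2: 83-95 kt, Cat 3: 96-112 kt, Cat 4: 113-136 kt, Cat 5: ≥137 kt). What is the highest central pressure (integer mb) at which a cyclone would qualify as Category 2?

939 mb

Category 2 begins at V = 83 kt.
Required ΔP = (83/5.68)^(1/0.634) = 14.613^1.577 ≈ 68.72 mb.
P_c ≤ 1008 − 68.72 = 939.28, so the highest integer P_c is 939 mb.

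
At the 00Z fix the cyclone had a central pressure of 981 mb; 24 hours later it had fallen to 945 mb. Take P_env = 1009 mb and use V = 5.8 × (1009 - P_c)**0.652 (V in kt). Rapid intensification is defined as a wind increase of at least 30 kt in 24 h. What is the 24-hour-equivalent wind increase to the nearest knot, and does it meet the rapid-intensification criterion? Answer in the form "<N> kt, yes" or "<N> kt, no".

36 kt, yes

V₁: ΔP = 28, V ≈ 5.8 × 28^0.652 ≈ 50.93 kt.
V₂: ΔP = 64, V ≈ 5.8 × 64^0.652 ≈ 87.31 kt.
ΔV over 24 h = 36.38 kt → 24 h equivalent = 36.38 × 24/24 ≈ 36.38 kt.
36 kt ≥ 30 kt ⇒ rapid intensification.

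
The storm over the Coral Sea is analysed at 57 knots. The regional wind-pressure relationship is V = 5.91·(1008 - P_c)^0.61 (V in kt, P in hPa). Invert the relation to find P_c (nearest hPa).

ΔP = (V / 5.91)^(1/0.61) = (57/5.91)^1.639.
57/5.91 = 9.645; 9.645^1.639 ≈ 41.08 hPa.
P_c = 1008 − 41.08 = 966.92 ≈ 967 hPa.

967 hPa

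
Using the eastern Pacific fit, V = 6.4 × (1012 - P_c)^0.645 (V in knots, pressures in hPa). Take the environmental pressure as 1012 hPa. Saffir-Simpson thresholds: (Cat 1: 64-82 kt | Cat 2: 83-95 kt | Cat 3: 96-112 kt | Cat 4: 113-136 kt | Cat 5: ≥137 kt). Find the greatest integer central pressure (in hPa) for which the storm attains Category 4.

Category 4 begins at V = 113 kt.
Required ΔP = (113/6.4)^(1/0.645) = 17.656^1.550 ≈ 85.74 hPa.
P_c ≤ 1012 − 85.74 = 926.26, so the highest integer P_c is 926 hPa.

926 hPa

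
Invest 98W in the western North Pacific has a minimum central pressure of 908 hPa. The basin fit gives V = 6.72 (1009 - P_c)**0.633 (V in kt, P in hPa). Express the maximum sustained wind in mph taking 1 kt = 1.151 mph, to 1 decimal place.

143.6 mph

ΔP = 1009 − 908 = 101 hPa.
V ≈ 6.72 × 101^0.633 = 6.72 × 18.567 ≈ 124.768 kt.
124.768 × 1.151 ≈ 143.61 mph → 143.6 mph.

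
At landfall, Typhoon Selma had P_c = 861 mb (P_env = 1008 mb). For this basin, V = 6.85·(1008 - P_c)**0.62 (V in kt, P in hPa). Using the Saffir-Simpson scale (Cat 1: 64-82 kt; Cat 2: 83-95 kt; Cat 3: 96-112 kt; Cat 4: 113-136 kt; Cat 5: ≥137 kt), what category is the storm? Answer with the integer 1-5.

ΔP = 1008 − 861 = 147 mb.
V ≈ 6.85 × 147^0.62 = 6.85 × 22.07 ≈ 151 kt.
151 kt falls in the Category 5 band.

5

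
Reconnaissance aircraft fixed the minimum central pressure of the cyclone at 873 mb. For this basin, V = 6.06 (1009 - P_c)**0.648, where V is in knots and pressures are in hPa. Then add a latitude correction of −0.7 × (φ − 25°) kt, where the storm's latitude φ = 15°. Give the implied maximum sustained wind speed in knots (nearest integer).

153 kt

ΔP = 1009 − 873 = 136 mb.
136^0.648 ≈ 24.129.
V ≈ 6.06 × 24.129 ≈ 146.2 kt.
Latitude correction: −0.7 × (15 − 25) = 7 kt.
Corrected V ≈ 153.2 kt → 153 kt.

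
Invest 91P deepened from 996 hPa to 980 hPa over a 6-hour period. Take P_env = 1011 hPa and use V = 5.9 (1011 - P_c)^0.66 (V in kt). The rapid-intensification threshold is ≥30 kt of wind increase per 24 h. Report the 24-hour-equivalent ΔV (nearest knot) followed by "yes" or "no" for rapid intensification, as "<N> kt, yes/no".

87 kt, yes

V₁: ΔP = 15, V ≈ 5.9 × 15^0.66 ≈ 35.24 kt.
V₂: ΔP = 31, V ≈ 5.9 × 31^0.66 ≈ 56.91 kt.
ΔV over 6 h = 21.67 kt → 24 h equivalent = 21.67 × 24/6 ≈ 86.68 kt.
87 kt ≥ 30 kt ⇒ rapid intensification.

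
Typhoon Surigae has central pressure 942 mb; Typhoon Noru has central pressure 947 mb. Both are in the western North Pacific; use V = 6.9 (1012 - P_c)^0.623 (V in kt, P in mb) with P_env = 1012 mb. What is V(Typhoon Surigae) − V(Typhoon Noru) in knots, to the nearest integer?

4 kt

Typhoon Surigae: ΔP = 70; V ≈ 6.9 × 70^0.623 ≈ 97.35 kt.
Typhoon Noru: ΔP = 65; V ≈ 6.9 × 65^0.623 ≈ 92.96 kt.
Difference ≈ 97.35 − 92.96 = 4.39 → 4 kt.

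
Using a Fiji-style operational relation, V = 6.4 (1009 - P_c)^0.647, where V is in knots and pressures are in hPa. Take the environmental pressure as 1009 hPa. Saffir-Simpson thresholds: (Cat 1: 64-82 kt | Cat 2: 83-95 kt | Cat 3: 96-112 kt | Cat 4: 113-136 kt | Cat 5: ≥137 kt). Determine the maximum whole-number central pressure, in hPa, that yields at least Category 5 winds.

895 hPa

Category 5 begins at V = 137 kt.
Required ΔP = (137/6.4)^(1/0.647) = 21.406^1.546 ≈ 113.89 hPa.
P_c ≤ 1009 − 113.89 = 895.11, so the highest integer P_c is 895 hPa.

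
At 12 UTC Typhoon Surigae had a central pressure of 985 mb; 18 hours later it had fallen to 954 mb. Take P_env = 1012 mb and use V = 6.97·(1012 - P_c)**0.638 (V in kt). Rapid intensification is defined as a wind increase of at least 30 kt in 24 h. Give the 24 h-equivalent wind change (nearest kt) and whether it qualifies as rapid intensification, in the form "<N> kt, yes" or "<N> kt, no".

V₁: ΔP = 27, V ≈ 6.97 × 27^0.638 ≈ 57.07 kt.
V₂: ΔP = 58, V ≈ 6.97 × 58^0.638 ≈ 92.96 kt.
ΔV over 18 h = 35.89 kt → 24 h equivalent = 35.89 × 24/18 ≈ 47.85 kt.
48 kt ≥ 30 kt ⇒ rapid intensification.

48 kt, yes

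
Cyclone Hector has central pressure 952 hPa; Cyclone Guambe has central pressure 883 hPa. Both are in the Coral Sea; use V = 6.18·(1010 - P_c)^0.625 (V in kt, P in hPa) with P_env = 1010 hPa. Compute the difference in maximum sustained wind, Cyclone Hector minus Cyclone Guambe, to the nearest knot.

Cyclone Hector: ΔP = 58; V ≈ 6.18 × 58^0.625 ≈ 78.19 kt.
Cyclone Guambe: ΔP = 127; V ≈ 6.18 × 127^0.625 ≈ 127.60 kt.
Difference ≈ 78.19 − 127.60 = -49.41 → -49 kt.

-49 kt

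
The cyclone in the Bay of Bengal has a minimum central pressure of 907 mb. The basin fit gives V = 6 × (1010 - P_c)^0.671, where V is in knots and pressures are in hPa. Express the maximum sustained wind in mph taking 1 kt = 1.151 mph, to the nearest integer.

155 mph

ΔP = 1010 − 907 = 103 mb.
V ≈ 6 × 103^0.671 = 6 × 22.419 ≈ 134.513 kt.
134.513 × 1.151 ≈ 154.82 mph → 155 mph.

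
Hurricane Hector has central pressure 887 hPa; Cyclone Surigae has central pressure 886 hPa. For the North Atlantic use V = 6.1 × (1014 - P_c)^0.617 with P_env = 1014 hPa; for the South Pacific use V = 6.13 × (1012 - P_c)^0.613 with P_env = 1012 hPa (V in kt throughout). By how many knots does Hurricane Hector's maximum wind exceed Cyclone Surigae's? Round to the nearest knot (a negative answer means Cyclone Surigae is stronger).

2 kt

Hurricane Hector: ΔP = 127; V ≈ 6.1 × 127^0.617 ≈ 121.16 kt.
Cyclone Surigae: ΔP = 126; V ≈ 6.13 × 126^0.613 ≈ 118.85 kt.
Difference ≈ 121.16 − 118.85 = 2.31 → 2 kt.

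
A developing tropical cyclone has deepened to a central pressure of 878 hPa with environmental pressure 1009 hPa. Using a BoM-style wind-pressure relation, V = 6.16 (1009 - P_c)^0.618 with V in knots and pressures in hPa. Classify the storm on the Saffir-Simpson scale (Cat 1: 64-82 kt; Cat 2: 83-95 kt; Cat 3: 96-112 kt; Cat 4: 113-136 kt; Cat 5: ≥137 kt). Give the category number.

4

ΔP = 1009 − 878 = 131 hPa.
V ≈ 6.16 × 131^0.618 = 6.16 × 20.35 ≈ 125 kt.
125 kt falls in the Category 4 band.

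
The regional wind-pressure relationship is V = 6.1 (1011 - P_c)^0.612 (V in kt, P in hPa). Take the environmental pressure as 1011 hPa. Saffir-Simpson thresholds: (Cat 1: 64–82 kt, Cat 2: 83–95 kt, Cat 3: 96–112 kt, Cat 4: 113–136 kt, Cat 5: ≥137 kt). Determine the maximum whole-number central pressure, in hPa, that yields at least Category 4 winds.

Category 4 begins at V = 113 kt.
Required ΔP = (113/6.1)^(1/0.612) = 18.525^1.634 ≈ 117.89 hPa.
P_c ≤ 1011 − 117.89 = 893.11, so the highest integer P_c is 893 hPa.

893 hPa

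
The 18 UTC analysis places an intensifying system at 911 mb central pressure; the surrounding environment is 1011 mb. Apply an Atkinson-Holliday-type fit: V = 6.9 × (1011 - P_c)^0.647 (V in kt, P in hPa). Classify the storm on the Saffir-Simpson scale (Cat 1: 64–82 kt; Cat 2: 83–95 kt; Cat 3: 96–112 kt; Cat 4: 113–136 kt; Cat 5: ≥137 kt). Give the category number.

ΔP = 1011 − 911 = 100 mb.
V ≈ 6.9 × 100^0.647 = 6.9 × 19.68 ≈ 136 kt.
136 kt falls in the Category 4 band.

4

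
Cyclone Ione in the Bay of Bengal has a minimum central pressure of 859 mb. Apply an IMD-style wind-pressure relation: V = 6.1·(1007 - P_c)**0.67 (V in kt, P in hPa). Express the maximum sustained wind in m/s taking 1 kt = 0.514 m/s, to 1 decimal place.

ΔP = 1007 − 859 = 148 mb.
V ≈ 6.1 × 148^0.67 = 6.1 × 28.450 ≈ 173.542 kt.
173.542 × 0.514 ≈ 89.20 m/s → 89.2 m/s.

89.2 m/s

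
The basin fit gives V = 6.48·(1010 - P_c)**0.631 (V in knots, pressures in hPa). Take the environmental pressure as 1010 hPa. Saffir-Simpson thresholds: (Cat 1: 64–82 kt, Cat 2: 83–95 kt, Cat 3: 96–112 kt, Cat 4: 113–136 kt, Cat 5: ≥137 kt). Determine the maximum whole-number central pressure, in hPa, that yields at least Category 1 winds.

Category 1 begins at V = 64 kt.
Required ΔP = (64/6.48)^(1/0.631) = 9.877^1.585 ≈ 37.69 hPa.
P_c ≤ 1010 − 37.69 = 972.31, so the highest integer P_c is 972 hPa.

972 hPa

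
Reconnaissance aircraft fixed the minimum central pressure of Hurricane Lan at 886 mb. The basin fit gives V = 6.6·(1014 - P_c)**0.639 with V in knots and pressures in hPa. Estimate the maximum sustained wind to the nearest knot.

ΔP = 1014 − 886 = 128 mb.
128^0.639 ≈ 22.208.
V ≈ 6.6 × 22.208 ≈ 146.6 kt.

147 kt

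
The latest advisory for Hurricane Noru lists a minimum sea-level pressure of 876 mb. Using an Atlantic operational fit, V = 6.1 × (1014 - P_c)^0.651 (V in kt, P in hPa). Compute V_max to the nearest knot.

151 kt

ΔP = 1014 − 876 = 138 mb.
138^0.651 ≈ 24.721.
V ≈ 6.1 × 24.721 ≈ 150.8 kt.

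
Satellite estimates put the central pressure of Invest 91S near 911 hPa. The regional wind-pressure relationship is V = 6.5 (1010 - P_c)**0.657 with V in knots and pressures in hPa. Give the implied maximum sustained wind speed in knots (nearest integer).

133 kt

ΔP = 1010 − 911 = 99 hPa.
99^0.657 ≈ 20.471.
V ≈ 6.5 × 20.471 ≈ 133.1 kt.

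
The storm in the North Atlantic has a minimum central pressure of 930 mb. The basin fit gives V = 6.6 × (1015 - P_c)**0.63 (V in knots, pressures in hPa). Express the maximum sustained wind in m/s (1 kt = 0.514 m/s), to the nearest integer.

ΔP = 1015 − 930 = 85 mb.
V ≈ 6.6 × 85^0.63 = 6.6 × 16.426 ≈ 108.412 kt.
108.412 × 0.514 ≈ 55.72 m/s → 56 m/s.

56 m/s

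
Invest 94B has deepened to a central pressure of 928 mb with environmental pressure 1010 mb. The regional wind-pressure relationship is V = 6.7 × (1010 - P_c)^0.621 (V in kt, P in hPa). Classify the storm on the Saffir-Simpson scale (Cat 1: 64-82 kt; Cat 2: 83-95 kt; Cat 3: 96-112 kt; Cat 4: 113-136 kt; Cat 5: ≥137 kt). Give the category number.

3

ΔP = 1010 − 928 = 82 mb.
V ≈ 6.7 × 82^0.621 = 6.7 × 15.43 ≈ 103 kt.
103 kt falls in the Category 3 band.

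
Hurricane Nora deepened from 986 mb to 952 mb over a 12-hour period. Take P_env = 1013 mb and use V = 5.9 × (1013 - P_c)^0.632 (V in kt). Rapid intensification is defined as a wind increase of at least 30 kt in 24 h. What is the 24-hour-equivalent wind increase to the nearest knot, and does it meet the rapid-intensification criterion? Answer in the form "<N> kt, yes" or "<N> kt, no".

V₁: ΔP = 27, V ≈ 5.9 × 27^0.632 ≈ 47.37 kt.
V₂: ΔP = 61, V ≈ 5.9 × 61^0.632 ≈ 79.28 kt.
ΔV over 12 h = 31.91 kt → 24 h equivalent = 31.91 × 24/12 ≈ 63.82 kt.
64 kt ≥ 30 kt ⇒ rapid intensification.

64 kt, yes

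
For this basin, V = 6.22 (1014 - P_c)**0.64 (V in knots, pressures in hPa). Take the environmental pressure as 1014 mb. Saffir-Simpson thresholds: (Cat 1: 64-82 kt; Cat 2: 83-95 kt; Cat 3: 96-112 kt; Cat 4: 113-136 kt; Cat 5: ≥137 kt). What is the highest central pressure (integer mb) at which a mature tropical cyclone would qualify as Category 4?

Category 4 begins at V = 113 kt.
Required ΔP = (113/6.22)^(1/0.64) = 18.167^1.562 ≈ 92.82 mb.
P_c ≤ 1014 − 92.82 = 921.18, so the highest integer P_c is 921 mb.

921 mb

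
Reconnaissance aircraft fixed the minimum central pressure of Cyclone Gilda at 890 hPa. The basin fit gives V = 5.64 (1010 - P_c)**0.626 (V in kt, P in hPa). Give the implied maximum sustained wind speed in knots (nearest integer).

ΔP = 1010 − 890 = 120 hPa.
120^0.626 ≈ 20.025.
V ≈ 5.64 × 20.025 ≈ 112.9 kt.

113 kt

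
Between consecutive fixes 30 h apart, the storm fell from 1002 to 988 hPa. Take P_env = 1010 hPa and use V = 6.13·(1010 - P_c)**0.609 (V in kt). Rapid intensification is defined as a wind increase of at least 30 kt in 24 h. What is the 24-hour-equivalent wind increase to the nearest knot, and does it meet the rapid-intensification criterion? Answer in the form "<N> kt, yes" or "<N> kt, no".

V₁: ΔP = 8, V ≈ 6.13 × 8^0.609 ≈ 21.75 kt.
V₂: ΔP = 22, V ≈ 6.13 × 22^0.609 ≈ 40.27 kt.
ΔV over 30 h = 18.52 kt → 24 h equivalent = 18.52 × 24/30 ≈ 14.82 kt.
15 kt < 30 kt ⇒ not rapid intensification.

15 kt, no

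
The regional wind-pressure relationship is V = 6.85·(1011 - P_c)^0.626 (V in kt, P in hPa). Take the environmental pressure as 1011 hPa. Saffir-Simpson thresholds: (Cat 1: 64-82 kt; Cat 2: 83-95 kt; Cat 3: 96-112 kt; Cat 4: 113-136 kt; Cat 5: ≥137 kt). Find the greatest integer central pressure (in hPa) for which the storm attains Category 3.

Category 3 begins at V = 96 kt.
Required ΔP = (96/6.85)^(1/0.626) = 14.015^1.597 ≈ 67.86 hPa.
P_c ≤ 1011 − 67.86 = 943.14, so the highest integer P_c is 943 hPa.

943 hPa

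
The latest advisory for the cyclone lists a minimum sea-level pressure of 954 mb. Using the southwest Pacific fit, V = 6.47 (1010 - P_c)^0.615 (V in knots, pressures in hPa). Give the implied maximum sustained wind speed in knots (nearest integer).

ΔP = 1010 − 954 = 56 mb.
56^0.615 ≈ 11.889.
V ≈ 6.47 × 11.889 ≈ 76.9 kt.

77 kt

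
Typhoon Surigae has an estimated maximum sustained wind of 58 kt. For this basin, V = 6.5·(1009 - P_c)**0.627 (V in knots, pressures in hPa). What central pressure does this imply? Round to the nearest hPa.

976 hPa

ΔP = (V / 6.5)^(1/0.627) = (58/6.5)^1.595.
58/6.5 = 8.923; 8.923^1.595 ≈ 32.81 hPa.
P_c = 1009 − 32.81 = 976.19 ≈ 976 hPa.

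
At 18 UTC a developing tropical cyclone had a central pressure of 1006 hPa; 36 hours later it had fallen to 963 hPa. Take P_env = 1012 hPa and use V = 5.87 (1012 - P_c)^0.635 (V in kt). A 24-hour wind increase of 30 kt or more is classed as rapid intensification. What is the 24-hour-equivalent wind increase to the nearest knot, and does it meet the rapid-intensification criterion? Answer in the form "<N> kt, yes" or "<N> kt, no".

34 kt, yes

V₁: ΔP = 6, V ≈ 5.87 × 6^0.635 ≈ 18.31 kt.
V₂: ΔP = 49, V ≈ 5.87 × 49^0.635 ≈ 69.49 kt.
ΔV over 36 h = 51.18 kt → 24 h equivalent = 51.18 × 24/36 ≈ 34.12 kt.
34 kt ≥ 30 kt ⇒ rapid intensification.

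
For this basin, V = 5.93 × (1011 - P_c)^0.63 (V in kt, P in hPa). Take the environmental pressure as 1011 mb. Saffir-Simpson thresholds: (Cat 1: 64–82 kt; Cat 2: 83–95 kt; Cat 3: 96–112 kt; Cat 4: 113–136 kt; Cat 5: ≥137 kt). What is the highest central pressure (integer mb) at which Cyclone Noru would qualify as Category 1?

Category 1 begins at V = 64 kt.
Required ΔP = (64/5.93)^(1/0.63) = 10.793^1.587 ≈ 43.64 mb.
P_c ≤ 1011 − 43.64 = 967.36, so the highest integer P_c is 967 mb.

967 mb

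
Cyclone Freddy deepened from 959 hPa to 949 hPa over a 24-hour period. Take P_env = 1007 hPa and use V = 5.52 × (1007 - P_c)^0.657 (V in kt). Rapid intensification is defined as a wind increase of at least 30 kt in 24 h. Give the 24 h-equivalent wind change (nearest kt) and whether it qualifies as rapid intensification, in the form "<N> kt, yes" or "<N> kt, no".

9 kt, no

V₁: ΔP = 48, V ≈ 5.52 × 48^0.657 ≈ 70.23 kt.
V₂: ΔP = 58, V ≈ 5.52 × 58^0.657 ≈ 79.53 kt.
ΔV over 24 h = 9.30 kt → 24 h equivalent = 9.30 × 24/24 ≈ 9.30 kt.
9 kt < 30 kt ⇒ not rapid intensification.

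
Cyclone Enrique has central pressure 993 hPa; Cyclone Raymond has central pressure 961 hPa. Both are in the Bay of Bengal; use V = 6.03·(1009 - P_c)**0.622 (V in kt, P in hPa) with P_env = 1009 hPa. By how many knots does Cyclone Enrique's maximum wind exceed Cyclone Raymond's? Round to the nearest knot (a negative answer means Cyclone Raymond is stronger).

Cyclone Enrique: ΔP = 16; V ≈ 6.03 × 16^0.622 ≈ 33.83 kt.
Cyclone Raymond: ΔP = 48; V ≈ 6.03 × 48^0.622 ≈ 67.00 kt.
Difference ≈ 33.83 − 67.00 = -33.17 → -33 kt.

-33 kt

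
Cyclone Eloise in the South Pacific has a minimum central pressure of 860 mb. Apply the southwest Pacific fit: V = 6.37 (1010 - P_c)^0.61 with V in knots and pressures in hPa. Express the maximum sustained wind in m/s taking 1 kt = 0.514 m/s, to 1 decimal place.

69.6 m/s

ΔP = 1010 − 860 = 150 mb.
V ≈ 6.37 × 150^0.61 = 6.37 × 21.253 ≈ 135.380 kt.
135.380 × 0.514 ≈ 69.59 m/s → 69.6 m/s.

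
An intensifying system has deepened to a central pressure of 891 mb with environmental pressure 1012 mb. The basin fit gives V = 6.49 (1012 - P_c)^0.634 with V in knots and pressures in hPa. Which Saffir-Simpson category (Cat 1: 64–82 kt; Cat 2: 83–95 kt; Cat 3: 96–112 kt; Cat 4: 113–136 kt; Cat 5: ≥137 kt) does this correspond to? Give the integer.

ΔP = 1012 − 891 = 121 mb.
V ≈ 6.49 × 121^0.634 = 6.49 × 20.92 ≈ 136 kt.
136 kt falls in the Category 4 band.

4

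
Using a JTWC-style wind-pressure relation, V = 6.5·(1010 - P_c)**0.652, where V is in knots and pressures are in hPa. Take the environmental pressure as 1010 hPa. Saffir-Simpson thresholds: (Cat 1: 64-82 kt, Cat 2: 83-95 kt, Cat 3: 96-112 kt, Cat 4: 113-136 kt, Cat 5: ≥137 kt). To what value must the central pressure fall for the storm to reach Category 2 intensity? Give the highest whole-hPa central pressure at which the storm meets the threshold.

Category 2 begins at V = 83 kt.
Required ΔP = (83/6.5)^(1/0.652) = 12.769^1.534 ≈ 49.72 hPa.
P_c ≤ 1010 − 49.72 = 960.28, so the highest integer P_c is 960 hPa.

960 hPa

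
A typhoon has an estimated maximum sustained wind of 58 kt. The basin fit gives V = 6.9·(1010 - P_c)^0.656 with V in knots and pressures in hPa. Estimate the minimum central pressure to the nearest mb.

984 mb

ΔP = (V / 6.9)^(1/0.656) = (58/6.9)^1.524.
58/6.9 = 8.406; 8.406^1.524 ≈ 25.67 mb.
P_c = 1010 − 25.67 = 984.33 ≈ 984 mb.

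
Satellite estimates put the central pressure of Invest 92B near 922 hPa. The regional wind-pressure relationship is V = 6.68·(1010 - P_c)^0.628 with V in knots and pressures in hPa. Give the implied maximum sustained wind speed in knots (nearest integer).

ΔP = 1010 − 922 = 88 hPa.
88^0.628 ≈ 16.639.
V ≈ 6.68 × 16.639 ≈ 111.2 kt.

111 kt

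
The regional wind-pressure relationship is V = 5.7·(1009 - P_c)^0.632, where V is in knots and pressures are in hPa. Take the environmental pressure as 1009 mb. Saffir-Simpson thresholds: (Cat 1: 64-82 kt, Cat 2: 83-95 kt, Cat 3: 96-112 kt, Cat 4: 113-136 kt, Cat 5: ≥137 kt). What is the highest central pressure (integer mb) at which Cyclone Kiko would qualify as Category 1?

Category 1 begins at V = 64 kt.
Required ΔP = (64/5.7)^(1/0.632) = 11.228^1.582 ≈ 45.91 mb.
P_c ≤ 1009 − 45.91 = 963.09, so the highest integer P_c is 963 mb.

963 mb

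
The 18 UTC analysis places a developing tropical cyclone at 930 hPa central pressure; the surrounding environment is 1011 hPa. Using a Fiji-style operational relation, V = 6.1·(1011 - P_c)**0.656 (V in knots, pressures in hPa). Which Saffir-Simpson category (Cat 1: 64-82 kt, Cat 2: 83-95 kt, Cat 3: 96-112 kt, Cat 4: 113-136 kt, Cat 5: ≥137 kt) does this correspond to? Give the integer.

ΔP = 1011 − 930 = 81 hPa.
V ≈ 6.1 × 81^0.656 = 6.1 × 17.86 ≈ 109 kt.
109 kt falls in the Category 3 band.

3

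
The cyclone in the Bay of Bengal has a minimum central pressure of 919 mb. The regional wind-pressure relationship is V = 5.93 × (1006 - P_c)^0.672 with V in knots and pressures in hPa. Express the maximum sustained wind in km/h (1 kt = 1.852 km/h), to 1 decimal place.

ΔP = 1006 − 919 = 87 mb.
V ≈ 5.93 × 87^0.672 = 5.93 × 20.107 ≈ 119.237 kt.
119.237 × 1.852 ≈ 220.83 km/h → 220.8 km/h.

220.8 km/h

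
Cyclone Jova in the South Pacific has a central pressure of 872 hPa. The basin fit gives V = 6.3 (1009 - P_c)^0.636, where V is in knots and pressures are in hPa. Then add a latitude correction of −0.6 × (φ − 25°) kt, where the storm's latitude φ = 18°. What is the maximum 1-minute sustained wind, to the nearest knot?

ΔP = 1009 − 872 = 137 hPa.
137^0.636 ≈ 22.854.
V ≈ 6.3 × 22.854 ≈ 144.0 kt.
Latitude correction: −0.6 × (18 − 25) = 4.2 kt.
Corrected V ≈ 148.2 kt → 148 kt.

148 kt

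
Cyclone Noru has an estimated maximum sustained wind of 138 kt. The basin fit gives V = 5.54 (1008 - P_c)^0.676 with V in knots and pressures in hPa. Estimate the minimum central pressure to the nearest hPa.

ΔP = (V / 5.54)^(1/0.676) = (138/5.54)^1.479.
138/5.54 = 24.910; 24.910^1.479 ≈ 116.31 hPa.
P_c = 1008 − 116.31 = 891.69 ≈ 892 hPa.

892 hPa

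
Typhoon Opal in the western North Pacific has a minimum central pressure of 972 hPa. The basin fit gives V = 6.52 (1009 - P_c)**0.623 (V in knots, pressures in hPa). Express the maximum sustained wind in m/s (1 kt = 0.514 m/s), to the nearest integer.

ΔP = 1009 − 972 = 37 hPa.
V ≈ 6.52 × 37^0.623 = 6.52 × 9.484 ≈ 61.835 kt.
61.835 × 0.514 ≈ 31.78 m/s → 32 m/s.

32 m/s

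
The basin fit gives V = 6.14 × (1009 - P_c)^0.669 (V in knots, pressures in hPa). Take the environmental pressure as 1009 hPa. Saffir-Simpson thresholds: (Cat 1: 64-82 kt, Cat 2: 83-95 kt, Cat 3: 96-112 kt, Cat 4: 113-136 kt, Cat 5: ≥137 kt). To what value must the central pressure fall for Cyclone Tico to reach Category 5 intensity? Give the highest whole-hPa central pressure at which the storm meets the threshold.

905 hPa

Category 5 begins at V = 137 kt.
Required ΔP = (137/6.14)^(1/0.669) = 22.313^1.495 ≈ 103.70 hPa.
P_c ≤ 1009 − 103.70 = 905.30, so the highest integer P_c is 905 hPa.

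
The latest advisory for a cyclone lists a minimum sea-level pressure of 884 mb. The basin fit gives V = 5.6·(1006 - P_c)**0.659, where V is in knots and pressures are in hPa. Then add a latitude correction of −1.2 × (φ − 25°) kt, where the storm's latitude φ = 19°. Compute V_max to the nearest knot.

ΔP = 1006 − 884 = 122 mb.
122^0.659 ≈ 23.709.
V ≈ 5.6 × 23.709 ≈ 132.8 kt.
Latitude correction: −1.2 × (19 − 25) = 7.2 kt.
Corrected V ≈ 140 kt → 140 kt.

140 kt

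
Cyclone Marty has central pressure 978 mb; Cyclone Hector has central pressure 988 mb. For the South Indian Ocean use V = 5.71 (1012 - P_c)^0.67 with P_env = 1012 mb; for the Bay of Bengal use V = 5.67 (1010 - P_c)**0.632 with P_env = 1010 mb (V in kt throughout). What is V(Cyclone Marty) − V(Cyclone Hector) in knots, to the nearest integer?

Cyclone Marty: ΔP = 34; V ≈ 5.71 × 34^0.67 ≈ 60.64 kt.
Cyclone Hector: ΔP = 22; V ≈ 5.67 × 22^0.632 ≈ 39.99 kt.
Difference ≈ 60.64 − 39.99 = 20.65 → 21 kt.

21 kt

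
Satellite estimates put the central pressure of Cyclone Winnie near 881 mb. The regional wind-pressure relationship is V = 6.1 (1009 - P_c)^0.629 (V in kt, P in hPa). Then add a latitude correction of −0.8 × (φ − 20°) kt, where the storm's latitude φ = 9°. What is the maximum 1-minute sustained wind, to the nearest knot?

ΔP = 1009 − 881 = 128 mb.
128^0.629 ≈ 21.156.
V ≈ 6.1 × 21.156 ≈ 129.1 kt.
Latitude correction: −0.8 × (9 − 20) = 8.8 kt.
Corrected V ≈ 137.9 kt → 138 kt.

138 kt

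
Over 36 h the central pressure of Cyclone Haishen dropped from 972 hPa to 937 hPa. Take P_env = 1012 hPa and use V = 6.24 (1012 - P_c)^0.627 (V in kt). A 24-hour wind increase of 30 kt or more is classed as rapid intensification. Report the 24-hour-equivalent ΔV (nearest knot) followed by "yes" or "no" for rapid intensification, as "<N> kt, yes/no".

20 kt, no

V₁: ΔP = 40, V ≈ 6.24 × 40^0.627 ≈ 63.05 kt.
V₂: ΔP = 75, V ≈ 6.24 × 75^0.627 ≈ 93.51 kt.
ΔV over 36 h = 30.46 kt → 24 h equivalent = 30.46 × 24/36 ≈ 20.31 kt.
20 kt < 30 kt ⇒ not rapid intensification.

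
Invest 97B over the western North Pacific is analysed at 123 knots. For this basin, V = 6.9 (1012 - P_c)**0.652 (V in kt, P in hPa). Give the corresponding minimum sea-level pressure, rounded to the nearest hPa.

929 hPa

ΔP = (V / 6.9)^(1/0.652) = (123/6.9)^1.534.
123/6.9 = 17.826; 17.826^1.534 ≈ 82.95 hPa.
P_c = 1012 − 82.95 = 929.05 ≈ 929 hPa.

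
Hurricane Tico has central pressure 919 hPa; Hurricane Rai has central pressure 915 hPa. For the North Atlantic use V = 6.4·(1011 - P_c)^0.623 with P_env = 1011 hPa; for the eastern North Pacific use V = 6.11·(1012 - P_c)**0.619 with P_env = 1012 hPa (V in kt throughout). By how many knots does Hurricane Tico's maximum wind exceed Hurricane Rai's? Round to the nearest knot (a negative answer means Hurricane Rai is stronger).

3 kt

Hurricane Tico: ΔP = 92; V ≈ 6.4 × 92^0.623 ≈ 107.06 kt.
Hurricane Rai: ΔP = 97; V ≈ 6.11 × 97^0.619 ≈ 103.72 kt.
Difference ≈ 107.06 − 103.72 = 3.34 → 3 kt.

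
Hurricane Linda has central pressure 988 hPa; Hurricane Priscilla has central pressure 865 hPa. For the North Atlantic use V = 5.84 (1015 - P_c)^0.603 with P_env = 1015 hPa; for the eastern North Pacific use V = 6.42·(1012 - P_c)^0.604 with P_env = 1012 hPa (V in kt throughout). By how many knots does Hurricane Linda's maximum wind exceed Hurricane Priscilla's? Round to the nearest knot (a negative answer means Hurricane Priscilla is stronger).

-88 kt

Hurricane Linda: ΔP = 27; V ≈ 5.84 × 27^0.603 ≈ 42.61 kt.
Hurricane Priscilla: ΔP = 147; V ≈ 6.42 × 147^0.604 ≈ 130.80 kt.
Difference ≈ 42.61 − 130.80 = -88.19 → -88 kt.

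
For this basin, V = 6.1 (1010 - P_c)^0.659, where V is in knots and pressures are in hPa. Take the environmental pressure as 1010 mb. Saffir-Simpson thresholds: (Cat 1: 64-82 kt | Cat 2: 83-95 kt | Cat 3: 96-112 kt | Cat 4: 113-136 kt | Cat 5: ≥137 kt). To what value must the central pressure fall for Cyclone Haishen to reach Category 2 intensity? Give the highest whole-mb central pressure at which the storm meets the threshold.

957 mb

Category 2 begins at V = 83 kt.
Required ΔP = (83/6.1)^(1/0.659) = 13.607^1.517 ≈ 52.53 mb.
P_c ≤ 1010 − 52.53 = 957.47, so the highest integer P_c is 957 mb.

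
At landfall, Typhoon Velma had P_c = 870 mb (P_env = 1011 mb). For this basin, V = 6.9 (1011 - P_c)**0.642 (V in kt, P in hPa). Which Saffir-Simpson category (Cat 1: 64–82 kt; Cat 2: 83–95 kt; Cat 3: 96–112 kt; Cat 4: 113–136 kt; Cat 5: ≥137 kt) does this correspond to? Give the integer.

ΔP = 1011 − 870 = 141 mb.
V ≈ 6.9 × 141^0.642 = 6.9 × 23.98 ≈ 165 kt.
165 kt falls in the Category 5 band.

5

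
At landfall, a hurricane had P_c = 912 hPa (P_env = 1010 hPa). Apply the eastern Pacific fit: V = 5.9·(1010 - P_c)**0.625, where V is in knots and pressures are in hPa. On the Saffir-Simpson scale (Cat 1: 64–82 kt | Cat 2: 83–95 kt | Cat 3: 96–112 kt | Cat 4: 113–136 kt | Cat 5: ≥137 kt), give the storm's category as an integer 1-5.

3

ΔP = 1010 − 912 = 98 hPa.
V ≈ 5.9 × 98^0.625 = 5.9 × 17.56 ≈ 104 kt.
104 kt falls in the Category 3 band.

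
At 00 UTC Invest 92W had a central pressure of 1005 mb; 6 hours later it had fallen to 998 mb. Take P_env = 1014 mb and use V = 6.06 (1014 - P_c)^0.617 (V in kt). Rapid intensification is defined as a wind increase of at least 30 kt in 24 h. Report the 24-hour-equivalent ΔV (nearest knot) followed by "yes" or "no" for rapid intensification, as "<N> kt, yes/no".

V₁: ΔP = 9, V ≈ 6.06 × 9^0.617 ≈ 23.51 kt.
V₂: ΔP = 16, V ≈ 6.06 × 16^0.617 ≈ 33.53 kt.
ΔV over 6 h = 10.02 kt → 24 h equivalent = 10.02 × 24/6 ≈ 40.08 kt.
40 kt ≥ 30 kt ⇒ rapid intensification.

40 kt, yes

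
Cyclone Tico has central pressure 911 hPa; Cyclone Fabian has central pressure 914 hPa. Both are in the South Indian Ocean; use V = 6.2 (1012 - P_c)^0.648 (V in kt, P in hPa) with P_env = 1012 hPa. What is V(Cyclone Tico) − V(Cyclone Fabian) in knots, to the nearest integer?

Cyclone Tico: ΔP = 101; V ≈ 6.2 × 101^0.648 ≈ 123.36 kt.
Cyclone Fabian: ΔP = 98; V ≈ 6.2 × 98^0.648 ≈ 120.98 kt.
Difference ≈ 123.36 − 120.98 = 2.38 → 2 kt.

2 kt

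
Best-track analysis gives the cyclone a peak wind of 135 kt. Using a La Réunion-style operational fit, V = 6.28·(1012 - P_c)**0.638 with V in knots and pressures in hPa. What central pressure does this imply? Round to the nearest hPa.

889 hPa

ΔP = (V / 6.28)^(1/0.638) = (135/6.28)^1.567.
135/6.28 = 21.497; 21.497^1.567 ≈ 122.56 hPa.
P_c = 1012 − 122.56 = 889.44 ≈ 889 hPa.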